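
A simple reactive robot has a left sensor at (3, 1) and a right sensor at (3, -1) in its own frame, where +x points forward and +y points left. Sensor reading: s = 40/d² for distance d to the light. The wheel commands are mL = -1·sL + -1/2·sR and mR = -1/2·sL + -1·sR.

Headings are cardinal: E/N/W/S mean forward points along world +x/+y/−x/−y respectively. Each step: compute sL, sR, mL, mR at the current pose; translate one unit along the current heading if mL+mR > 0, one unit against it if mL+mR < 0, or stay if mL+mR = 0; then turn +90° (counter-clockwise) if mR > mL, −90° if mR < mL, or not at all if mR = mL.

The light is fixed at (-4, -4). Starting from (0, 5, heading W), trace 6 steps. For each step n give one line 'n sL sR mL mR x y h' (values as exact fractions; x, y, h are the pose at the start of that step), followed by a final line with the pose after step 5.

n=0: pose=(0,5,W); sL=8/13, sR=40/101; mL=-1068/1313, mR=-924/1313; mL+mR=-1992/1313 → advance -1; mR−mL=144/1313 → turn +1·90°
n=1: pose=(1,5,S); sL=5/9, sR=10/13; mL=-110/117, mR=-245/234; mL+mR=-155/78 → advance -1; mR−mL=-25/234 → turn -1·90°
n=2: pose=(1,6,W); sL=8/17, sR=8/25; mL=-268/425, mR=-236/425; mL+mR=-504/425 → advance -1; mR−mL=32/425 → turn +1·90°
n=3: pose=(2,6,S); sL=20/49, sR=20/37; mL=-1230/1813, mR=-1350/1813; mL+mR=-2580/1813 → advance -1; mR−mL=-120/1813 → turn -1·90°
n=4: pose=(2,7,W); sL=40/109, sR=40/153; mL=-8300/16677, mR=-7420/16677; mL+mR=-5240/5559 → advance -1; mR−mL=880/16677 → turn +1·90°
n=5: pose=(3,7,S); sL=5/16, sR=2/5; mL=-41/80, mR=-89/160; mL+mR=-171/160 → advance -1; mR−mL=-7/160 → turn -1·90°

0 8/13 40/101 -1068/1313 -924/1313 0 5 W
1 5/9 10/13 -110/117 -245/234 1 5 S
2 8/17 8/25 -268/425 -236/425 1 6 W
3 20/49 20/37 -1230/1813 -1350/1813 2 6 S
4 40/109 40/153 -8300/16677 -7420/16677 2 7 W
5 5/16 2/5 -41/80 -89/160 3 7 S
final 3 8 W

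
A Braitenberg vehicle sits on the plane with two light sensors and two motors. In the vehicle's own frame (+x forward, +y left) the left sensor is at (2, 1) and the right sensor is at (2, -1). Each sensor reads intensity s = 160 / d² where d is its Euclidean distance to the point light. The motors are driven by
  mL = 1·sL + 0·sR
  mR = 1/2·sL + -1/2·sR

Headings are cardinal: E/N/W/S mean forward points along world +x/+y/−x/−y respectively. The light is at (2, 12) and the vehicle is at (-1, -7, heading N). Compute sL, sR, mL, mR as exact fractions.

32/61 160/293 32/61 -192/17873

left sensor world pos  = (-2, -5); dL² = 305
right sensor world pos = (0, -5); dR² = 293
sL = 160/305 = 32/61
sR = 160/293 = 160/293
mL = 1·sL + 0·sR = 32/61
mR = 1/2·sL + -1/2·sR = -192/17873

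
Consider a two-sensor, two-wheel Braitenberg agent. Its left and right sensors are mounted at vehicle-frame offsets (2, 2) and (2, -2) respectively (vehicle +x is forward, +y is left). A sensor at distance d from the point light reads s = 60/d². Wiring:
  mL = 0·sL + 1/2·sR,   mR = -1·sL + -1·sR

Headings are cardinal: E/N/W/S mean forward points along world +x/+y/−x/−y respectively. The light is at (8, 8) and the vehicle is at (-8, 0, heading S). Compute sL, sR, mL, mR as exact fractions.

left sensor world pos  = (-6, -2); dL² = 296
right sensor world pos = (-10, -2); dR² = 424
sL = 60/296 = 15/74
sR = 60/424 = 15/106
mL = 0·sL + 1/2·sR = 15/212
mR = -1·sL + -1·sR = -675/1961

15/74 15/106 15/212 -675/1961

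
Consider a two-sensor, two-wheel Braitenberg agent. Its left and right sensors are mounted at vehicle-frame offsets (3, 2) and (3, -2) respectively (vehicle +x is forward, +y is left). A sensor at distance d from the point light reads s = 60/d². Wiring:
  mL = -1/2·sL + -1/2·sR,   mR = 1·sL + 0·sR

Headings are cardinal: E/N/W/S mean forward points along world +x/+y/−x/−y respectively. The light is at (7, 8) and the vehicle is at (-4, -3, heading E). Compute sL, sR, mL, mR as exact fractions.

left sensor world pos  = (-1, -1); dL² = 145
right sensor world pos = (-1, -5); dR² = 233
sL = 60/145 = 12/29
sR = 60/233 = 60/233
mL = -1/2·sL + -1/2·sR = -2268/6757
mR = 1·sL + 0·sR = 12/29

12/29 60/233 -2268/6757 12/29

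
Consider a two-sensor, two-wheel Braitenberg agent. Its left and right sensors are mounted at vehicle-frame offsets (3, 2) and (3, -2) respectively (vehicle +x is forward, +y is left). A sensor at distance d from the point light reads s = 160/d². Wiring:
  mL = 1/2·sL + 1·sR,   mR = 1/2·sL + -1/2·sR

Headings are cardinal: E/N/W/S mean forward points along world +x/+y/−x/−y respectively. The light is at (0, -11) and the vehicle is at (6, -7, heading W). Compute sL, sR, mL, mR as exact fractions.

160/13 32/9 1136/117 512/117

left sensor world pos  = (3, -9); dL² = 13
right sensor world pos = (3, -5); dR² = 45
sL = 160/13 = 160/13
sR = 160/45 = 32/9
mL = 1/2·sL + 1·sR = 1136/117
mR = 1/2·sL + -1/2·sR = 512/117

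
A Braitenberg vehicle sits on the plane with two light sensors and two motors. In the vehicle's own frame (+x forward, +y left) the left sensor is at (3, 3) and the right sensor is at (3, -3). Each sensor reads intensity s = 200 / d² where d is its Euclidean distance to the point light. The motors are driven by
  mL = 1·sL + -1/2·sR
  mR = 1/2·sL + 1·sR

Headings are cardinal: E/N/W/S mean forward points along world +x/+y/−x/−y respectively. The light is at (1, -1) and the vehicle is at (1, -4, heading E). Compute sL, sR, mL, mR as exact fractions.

left sensor world pos  = (4, -1); dL² = 9
right sensor world pos = (4, -7); dR² = 45
sL = 200/9 = 200/9
sR = 200/45 = 40/9
mL = 1·sL + -1/2·sR = 20
mR = 1/2·sL + 1·sR = 140/9

200/9 40/9 20 140/9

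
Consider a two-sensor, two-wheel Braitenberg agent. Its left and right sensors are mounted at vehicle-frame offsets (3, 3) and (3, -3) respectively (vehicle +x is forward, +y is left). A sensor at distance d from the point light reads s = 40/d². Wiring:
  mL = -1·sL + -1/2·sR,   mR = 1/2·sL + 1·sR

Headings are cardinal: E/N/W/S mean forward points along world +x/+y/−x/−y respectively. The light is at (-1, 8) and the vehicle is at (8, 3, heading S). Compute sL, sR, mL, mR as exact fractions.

5/26 2/5 -51/130 129/260

left sensor world pos  = (11, 0); dL² = 208
right sensor world pos = (5, 0); dR² = 100
sL = 40/208 = 5/26
sR = 40/100 = 2/5
mL = -1·sL + -1/2·sR = -51/130
mR = 1/2·sL + 1·sR = 129/260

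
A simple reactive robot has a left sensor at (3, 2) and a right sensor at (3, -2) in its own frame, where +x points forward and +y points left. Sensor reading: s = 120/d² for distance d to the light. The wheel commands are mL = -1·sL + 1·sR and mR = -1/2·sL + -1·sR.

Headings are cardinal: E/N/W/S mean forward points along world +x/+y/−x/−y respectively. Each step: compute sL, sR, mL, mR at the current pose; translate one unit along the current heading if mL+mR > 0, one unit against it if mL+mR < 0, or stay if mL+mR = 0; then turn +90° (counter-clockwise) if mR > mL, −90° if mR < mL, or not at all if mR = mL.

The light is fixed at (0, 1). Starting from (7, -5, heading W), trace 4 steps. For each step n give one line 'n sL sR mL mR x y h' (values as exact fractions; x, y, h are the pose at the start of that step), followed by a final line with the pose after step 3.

0 3/2 15/4 9/4 -9/2 7 -5 W
1 8/3 120/109 -512/327 -796/327 8 -5 N
2 60/73 60/101 -1680/7373 -7410/7373 8 -6 E
3 120/181 24/25 1344/4525 -5844/4525 7 -6 S
final 7 -5 W

n=0: pose=(7,-5,W); sL=3/2, sR=15/4; mL=9/4, mR=-9/2; mL+mR=-9/4 → advance -1; mR−mL=-27/4 → turn -1·90°
n=1: pose=(8,-5,N); sL=8/3, sR=120/109; mL=-512/327, mR=-796/327; mL+mR=-4 → advance -1; mR−mL=-284/327 → turn -1·90°
n=2: pose=(8,-6,E); sL=60/73, sR=60/101; mL=-1680/7373, mR=-7410/7373; mL+mR=-90/73 → advance -1; mR−mL=-5730/7373 → turn -1·90°
n=3: pose=(7,-6,S); sL=120/181, sR=24/25; mL=1344/4525, mR=-5844/4525; mL+mR=-180/181 → advance -1; mR−mL=-7188/4525 → turn -1·90°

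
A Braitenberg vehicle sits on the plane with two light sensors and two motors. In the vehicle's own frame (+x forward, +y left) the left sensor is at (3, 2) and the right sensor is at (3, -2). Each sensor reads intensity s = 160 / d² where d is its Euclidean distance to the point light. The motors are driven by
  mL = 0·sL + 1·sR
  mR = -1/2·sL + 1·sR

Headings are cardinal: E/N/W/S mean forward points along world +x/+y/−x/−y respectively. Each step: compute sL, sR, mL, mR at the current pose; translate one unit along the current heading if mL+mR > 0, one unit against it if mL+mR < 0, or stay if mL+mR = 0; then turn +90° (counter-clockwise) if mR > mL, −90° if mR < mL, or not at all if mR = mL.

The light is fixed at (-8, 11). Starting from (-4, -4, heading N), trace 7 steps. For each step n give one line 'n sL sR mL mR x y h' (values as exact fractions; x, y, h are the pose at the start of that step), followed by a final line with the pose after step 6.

0 40/37 8/9 8/9 116/333 -4 -4 N
1 160/193 32/61 32/61 1296/11773 -4 -3 E
2 80/169 80/149 80/149 7560/25181 -3 -3 S
3 160/293 160/173 160/173 33040/50689 -3 -4 W
4 40/37 8/9 8/9 116/333 -4 -4 N
5 160/193 32/61 32/61 1296/11773 -4 -3 E
6 80/169 80/149 80/149 7560/25181 -3 -3 S
final -3 -4 W

n=0: pose=(-4,-4,N); sL=40/37, sR=8/9; mL=8/9, mR=116/333; mL+mR=412/333 → advance +1; mR−mL=-20/37 → turn -1·90°
n=1: pose=(-4,-3,E); sL=160/193, sR=32/61; mL=32/61, mR=1296/11773; mL+mR=7472/11773 → advance +1; mR−mL=-80/193 → turn -1·90°
n=2: pose=(-3,-3,S); sL=80/169, sR=80/149; mL=80/149, mR=7560/25181; mL+mR=21080/25181 → advance +1; mR−mL=-40/169 → turn -1·90°
n=3: pose=(-3,-4,W); sL=160/293, sR=160/173; mL=160/173, mR=33040/50689; mL+mR=79920/50689 → advance +1; mR−mL=-80/293 → turn -1·90°
n=4: pose=(-4,-4,N); sL=40/37, sR=8/9; mL=8/9, mR=116/333; mL+mR=412/333 → advance +1; mR−mL=-20/37 → turn -1·90°
n=5: pose=(-4,-3,E); sL=160/193, sR=32/61; mL=32/61, mR=1296/11773; mL+mR=7472/11773 → advance +1; mR−mL=-80/193 → turn -1·90°
n=6: pose=(-3,-3,S); sL=80/169, sR=80/149; mL=80/149, mR=7560/25181; mL+mR=21080/25181 → advance +1; mR−mL=-40/169 → turn -1·90°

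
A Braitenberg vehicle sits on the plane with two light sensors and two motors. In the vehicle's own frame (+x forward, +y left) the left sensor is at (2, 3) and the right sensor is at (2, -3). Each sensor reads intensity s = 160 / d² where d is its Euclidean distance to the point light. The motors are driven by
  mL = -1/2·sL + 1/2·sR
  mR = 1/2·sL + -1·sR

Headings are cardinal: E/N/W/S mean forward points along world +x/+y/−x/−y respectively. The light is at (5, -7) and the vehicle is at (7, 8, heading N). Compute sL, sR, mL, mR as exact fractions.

16/29 80/157 -96/4553 -1064/4553

left sensor world pos  = (4, 10); dL² = 290
right sensor world pos = (10, 10); dR² = 314
sL = 160/290 = 16/29
sR = 160/314 = 80/157
mL = -1/2·sL + 1/2·sR = -96/4553
mR = 1/2·sL + -1·sR = -1064/4553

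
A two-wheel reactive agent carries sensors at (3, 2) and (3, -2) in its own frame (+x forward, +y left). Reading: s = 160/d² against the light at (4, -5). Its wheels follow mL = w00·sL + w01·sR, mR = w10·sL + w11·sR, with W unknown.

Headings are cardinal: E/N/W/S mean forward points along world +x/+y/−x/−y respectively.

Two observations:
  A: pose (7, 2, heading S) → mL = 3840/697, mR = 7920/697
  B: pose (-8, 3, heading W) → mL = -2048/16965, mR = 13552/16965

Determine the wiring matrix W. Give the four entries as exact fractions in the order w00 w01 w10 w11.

obs A: pose=(7,2,S) → sL=160/41, sR=160/17, mL=3840/697, mR=7920/697
obs B: pose=(-8,3,W) → sL=160/261, sR=32/65, mL=-2048/16965, mR=13552/16965
sensor matrix S = [[160/41, 160/17], [160/261, 32/65]]; det S = -9101312/2364921
solve [mL_A; mL_B] = S·[w00; w01] and [mR_A; mR_B] = S·[w10; w11]:
  w00 = -1, w01 = 1, w10 = 1/2, w11 = 1

-1 1 1/2 1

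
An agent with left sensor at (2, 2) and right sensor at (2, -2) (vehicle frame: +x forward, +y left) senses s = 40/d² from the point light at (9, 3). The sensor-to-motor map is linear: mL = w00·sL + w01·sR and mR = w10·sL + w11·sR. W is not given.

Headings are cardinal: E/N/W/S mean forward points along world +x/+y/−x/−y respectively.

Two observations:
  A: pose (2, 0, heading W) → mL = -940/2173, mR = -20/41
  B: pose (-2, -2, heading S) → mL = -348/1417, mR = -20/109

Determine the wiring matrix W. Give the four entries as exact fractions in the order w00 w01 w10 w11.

obs A: pose=(2,0,W) → sL=20/53, sR=20/41, mL=-940/2173, mR=-20/41
obs B: pose=(-2,-2,S) → sL=4/13, sR=20/109, mL=-348/1417, mR=-20/109
sensor matrix S = [[20/53, 20/41], [4/13, 20/109]]; det S = -248960/3079141
solve [mL_A; mL_B] = S·[w00; w01] and [mR_A; mR_B] = S·[w10; w11]:
  w00 = -1/2, w01 = -1/2, w10 = 0, w11 = -1

-1/2 -1/2 0 -1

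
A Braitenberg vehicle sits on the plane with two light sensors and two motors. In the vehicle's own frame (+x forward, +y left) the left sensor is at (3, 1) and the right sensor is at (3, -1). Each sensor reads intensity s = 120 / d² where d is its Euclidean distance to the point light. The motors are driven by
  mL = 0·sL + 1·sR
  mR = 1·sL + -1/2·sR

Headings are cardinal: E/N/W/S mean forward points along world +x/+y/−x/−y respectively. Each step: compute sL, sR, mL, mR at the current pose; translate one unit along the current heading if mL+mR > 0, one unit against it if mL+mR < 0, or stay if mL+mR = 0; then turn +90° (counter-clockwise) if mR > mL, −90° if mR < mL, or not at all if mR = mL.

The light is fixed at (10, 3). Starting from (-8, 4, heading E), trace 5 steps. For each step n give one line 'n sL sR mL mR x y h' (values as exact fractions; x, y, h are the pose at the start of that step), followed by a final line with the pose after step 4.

0 120/229 8/15 8/15 884/3435 -8 4 E
1 6/13 15/41 15/41 297/1066 -7 4 S
2 120/401 120/401 120/401 60/401 -7 3 W
3 12/37 60/149 60/149 678/5513 -8 3 N
4 120/229 8/15 8/15 884/3435 -8 4 E
final -7 4 S

n=0: pose=(-8,4,E); sL=120/229, sR=8/15; mL=8/15, mR=884/3435; mL+mR=2716/3435 → advance +1; mR−mL=-316/1145 → turn -1·90°
n=1: pose=(-7,4,S); sL=6/13, sR=15/41; mL=15/41, mR=297/1066; mL+mR=687/1066 → advance +1; mR−mL=-93/1066 → turn -1·90°
n=2: pose=(-7,3,W); sL=120/401, sR=120/401; mL=120/401, mR=60/401; mL+mR=180/401 → advance +1; mR−mL=-60/401 → turn -1·90°
n=3: pose=(-8,3,N); sL=12/37, sR=60/149; mL=60/149, mR=678/5513; mL+mR=2898/5513 → advance +1; mR−mL=-1542/5513 → turn -1·90°
n=4: pose=(-8,4,E); sL=120/229, sR=8/15; mL=8/15, mR=884/3435; mL+mR=2716/3435 → advance +1; mR−mL=-316/1145 → turn -1·90°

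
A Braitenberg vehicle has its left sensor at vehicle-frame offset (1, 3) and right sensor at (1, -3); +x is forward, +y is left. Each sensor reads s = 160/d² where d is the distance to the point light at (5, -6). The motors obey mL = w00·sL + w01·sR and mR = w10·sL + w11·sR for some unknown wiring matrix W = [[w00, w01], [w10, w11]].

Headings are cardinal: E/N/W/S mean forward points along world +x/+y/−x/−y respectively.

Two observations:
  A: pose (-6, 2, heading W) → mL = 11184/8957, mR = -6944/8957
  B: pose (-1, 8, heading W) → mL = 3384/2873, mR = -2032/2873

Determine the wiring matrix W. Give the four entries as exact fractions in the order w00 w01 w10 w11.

obs A: pose=(-6,2,W) → sL=160/169, sR=32/53, mL=11184/8957, mR=-6944/8957
obs B: pose=(-1,8,W) → sL=16/17, sR=80/169, mL=3384/2873, mR=-2032/2873
sensor matrix S = [[160/169, 32/53], [16/17, 80/169]]; det S = -3090432/25733461
solve [mL_A; mL_B] = S·[w00; w01] and [mR_A; mR_B] = S·[w10; w11]:
  w00 = 1, w01 = 1/2, w10 = -1/2, w11 = -1/2

1 1/2 -1/2 -1/2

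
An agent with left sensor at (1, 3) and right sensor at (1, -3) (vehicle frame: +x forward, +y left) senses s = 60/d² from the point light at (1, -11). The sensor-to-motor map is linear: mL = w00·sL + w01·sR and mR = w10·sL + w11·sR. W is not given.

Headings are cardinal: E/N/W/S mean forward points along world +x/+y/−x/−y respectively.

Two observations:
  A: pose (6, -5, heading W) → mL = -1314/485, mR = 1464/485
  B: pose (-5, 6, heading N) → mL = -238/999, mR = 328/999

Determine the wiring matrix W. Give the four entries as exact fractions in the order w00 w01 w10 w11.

-1 -1/2 1 1

obs A: pose=(6,-5,W) → sL=12/5, sR=60/97, mL=-1314/485, mR=1464/485
obs B: pose=(-5,6,N) → sL=4/27, sR=20/111, mL=-238/999, mR=328/999
sensor matrix S = [[12/5, 60/97], [4/27, 20/111]]; det S = 11008/32301
solve [mL_A; mL_B] = S·[w00; w01] and [mR_A; mR_B] = S·[w10; w11]:
  w00 = -1, w01 = -1/2, w10 = 1, w11 = 1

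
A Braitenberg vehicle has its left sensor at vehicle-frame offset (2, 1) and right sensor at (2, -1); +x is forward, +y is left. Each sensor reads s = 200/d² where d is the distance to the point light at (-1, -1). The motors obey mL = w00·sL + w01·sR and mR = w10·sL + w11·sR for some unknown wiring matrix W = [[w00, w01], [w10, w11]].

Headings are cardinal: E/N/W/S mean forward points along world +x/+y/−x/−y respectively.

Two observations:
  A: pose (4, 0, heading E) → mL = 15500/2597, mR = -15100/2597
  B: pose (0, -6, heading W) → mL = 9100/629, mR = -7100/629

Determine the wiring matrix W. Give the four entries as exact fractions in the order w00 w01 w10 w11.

1/2 1 -1 -1/2

obs A: pose=(4,0,E) → sL=200/53, sR=200/49, mL=15500/2597, mR=-15100/2597
obs B: pose=(0,-6,W) → sL=200/37, sR=200/17, mL=9100/629, mR=-7100/629
sensor matrix S = [[200/53, 200/49], [200/37, 200/17]]; det S = 36480000/1633513
solve [mL_A; mL_B] = S·[w00; w01] and [mR_A; mR_B] = S·[w10; w11]:
  w00 = 1/2, w01 = 1, w10 = -1, w11 = -1/2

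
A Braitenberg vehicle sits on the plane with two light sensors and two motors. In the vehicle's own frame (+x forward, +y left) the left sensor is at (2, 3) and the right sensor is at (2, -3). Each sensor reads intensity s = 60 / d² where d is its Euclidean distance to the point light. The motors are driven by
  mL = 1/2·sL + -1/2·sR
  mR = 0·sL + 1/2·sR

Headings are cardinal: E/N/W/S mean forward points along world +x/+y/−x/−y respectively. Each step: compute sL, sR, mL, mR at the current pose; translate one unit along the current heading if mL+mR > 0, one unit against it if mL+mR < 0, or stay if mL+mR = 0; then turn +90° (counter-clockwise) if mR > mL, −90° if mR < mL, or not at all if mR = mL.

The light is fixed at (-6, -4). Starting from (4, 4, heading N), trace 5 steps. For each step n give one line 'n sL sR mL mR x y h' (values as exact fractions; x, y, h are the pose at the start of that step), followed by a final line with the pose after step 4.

0 60/149 60/269 3600/40081 30/269 4 4 N
1 3/5 15/52 81/520 15/104 4 5 W
2 60/157 12/53 648/8321 6/53 3 5 N
3 30/49 30/109 900/5341 15/109 3 6 W
4 60/169 12/53 576/8957 6/53 2 6 N
final 2 7 W

n=0: pose=(4,4,N); sL=60/149, sR=60/269; mL=3600/40081, mR=30/269; mL+mR=30/149 → advance +1; mR−mL=870/40081 → turn +1·90°
n=1: pose=(4,5,W); sL=3/5, sR=15/52; mL=81/520, mR=15/104; mL+mR=3/10 → advance +1; mR−mL=-3/260 → turn -1·90°
n=2: pose=(3,5,N); sL=60/157, sR=12/53; mL=648/8321, mR=6/53; mL+mR=30/157 → advance +1; mR−mL=294/8321 → turn +1·90°
n=3: pose=(3,6,W); sL=30/49, sR=30/109; mL=900/5341, mR=15/109; mL+mR=15/49 → advance +1; mR−mL=-165/5341 → turn -1·90°
n=4: pose=(2,6,N); sL=60/169, sR=12/53; mL=576/8957, mR=6/53; mL+mR=30/169 → advance +1; mR−mL=438/8957 → turn +1·90°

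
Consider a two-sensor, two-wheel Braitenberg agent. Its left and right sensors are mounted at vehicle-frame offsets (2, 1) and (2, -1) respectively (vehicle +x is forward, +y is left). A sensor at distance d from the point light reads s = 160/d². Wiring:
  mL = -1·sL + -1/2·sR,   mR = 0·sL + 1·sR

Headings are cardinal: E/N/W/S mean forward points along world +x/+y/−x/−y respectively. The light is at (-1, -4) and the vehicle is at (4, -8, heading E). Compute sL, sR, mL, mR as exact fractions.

80/29 80/37 -4120/1073 80/37

left sensor world pos  = (6, -7); dL² = 58
right sensor world pos = (6, -9); dR² = 74
sL = 160/58 = 80/29
sR = 160/74 = 80/37
mL = -1·sL + -1/2·sR = -4120/1073
mR = 0·sL + 1·sR = 80/37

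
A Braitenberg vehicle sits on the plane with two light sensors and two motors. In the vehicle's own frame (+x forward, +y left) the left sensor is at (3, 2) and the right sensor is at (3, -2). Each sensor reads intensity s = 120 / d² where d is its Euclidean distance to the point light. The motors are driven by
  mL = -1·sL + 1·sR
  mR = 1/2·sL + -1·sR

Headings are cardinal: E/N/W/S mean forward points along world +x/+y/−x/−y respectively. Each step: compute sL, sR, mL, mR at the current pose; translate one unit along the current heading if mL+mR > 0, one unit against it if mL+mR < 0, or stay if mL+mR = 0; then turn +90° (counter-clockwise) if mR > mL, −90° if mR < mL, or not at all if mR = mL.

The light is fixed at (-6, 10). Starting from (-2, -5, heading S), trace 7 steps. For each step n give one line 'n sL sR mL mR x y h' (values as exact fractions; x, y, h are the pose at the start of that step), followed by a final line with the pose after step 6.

0 1/3 15/41 4/123 -49/246 -2 -5 S
1 120/257 24/29 2688/7453 -4428/7453 -2 -4 W
2 12/13 12/17 -48/221 -54/221 -1 -4 N
3 120/233 120/353 -14400/82249 -6780/82249 -1 -5 E
4 30/37 2/3 -16/111 -29/111 -2 -5 N
5 24/49 120/373 -3072/18277 -1404/18277 -2 -6 E
6 12/17 60/97 -144/1649 -438/1649 -3 -6 N
final -3 -7 E

n=0: pose=(-2,-5,S); sL=1/3, sR=15/41; mL=4/123, mR=-49/246; mL+mR=-1/6 → advance -1; mR−mL=-19/82 → turn -1·90°
n=1: pose=(-2,-4,W); sL=120/257, sR=24/29; mL=2688/7453, mR=-4428/7453; mL+mR=-60/257 → advance -1; mR−mL=-7116/7453 → turn -1·90°
n=2: pose=(-1,-4,N); sL=12/13, sR=12/17; mL=-48/221, mR=-54/221; mL+mR=-6/13 → advance -1; mR−mL=-6/221 → turn -1·90°
n=3: pose=(-1,-5,E); sL=120/233, sR=120/353; mL=-14400/82249, mR=-6780/82249; mL+mR=-60/233 → advance -1; mR−mL=7620/82249 → turn +1·90°
n=4: pose=(-2,-5,N); sL=30/37, sR=2/3; mL=-16/111, mR=-29/111; mL+mR=-15/37 → advance -1; mR−mL=-13/111 → turn -1·90°
n=5: pose=(-2,-6,E); sL=24/49, sR=120/373; mL=-3072/18277, mR=-1404/18277; mL+mR=-12/49 → advance -1; mR−mL=1668/18277 → turn +1·90°
n=6: pose=(-3,-6,N); sL=12/17, sR=60/97; mL=-144/1649, mR=-438/1649; mL+mR=-6/17 → advance -1; mR−mL=-294/1649 → turn -1·90°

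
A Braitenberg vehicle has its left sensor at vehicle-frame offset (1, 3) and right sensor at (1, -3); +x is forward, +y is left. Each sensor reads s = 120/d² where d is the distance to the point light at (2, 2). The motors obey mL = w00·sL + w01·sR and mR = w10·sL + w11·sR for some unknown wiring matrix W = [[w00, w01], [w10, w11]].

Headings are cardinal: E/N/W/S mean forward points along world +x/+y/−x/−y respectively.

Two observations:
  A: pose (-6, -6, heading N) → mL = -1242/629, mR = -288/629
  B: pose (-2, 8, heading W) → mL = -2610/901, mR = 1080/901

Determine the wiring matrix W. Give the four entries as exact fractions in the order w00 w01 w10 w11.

-1/2 -1 1/2 -1/2

obs A: pose=(-6,-6,N) → sL=12/17, sR=60/37, mL=-1242/629, mR=-288/629
obs B: pose=(-2,8,W) → sL=60/17, sR=60/53, mL=-2610/901, mR=1080/901
sensor matrix S = [[12/17, 60/37], [60/17, 60/53]]; det S = -164160/33337
solve [mL_A; mL_B] = S·[w00; w01] and [mR_A; mR_B] = S·[w10; w11]:
  w00 = -1/2, w01 = -1, w10 = 1/2, w11 = -1/2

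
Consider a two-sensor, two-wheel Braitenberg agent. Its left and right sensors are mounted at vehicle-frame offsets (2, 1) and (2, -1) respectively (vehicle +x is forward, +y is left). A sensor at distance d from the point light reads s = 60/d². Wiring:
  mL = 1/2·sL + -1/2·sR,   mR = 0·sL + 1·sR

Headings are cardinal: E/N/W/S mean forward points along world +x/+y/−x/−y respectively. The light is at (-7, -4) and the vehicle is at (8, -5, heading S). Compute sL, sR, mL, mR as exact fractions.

12/53 12/41 -72/2173 12/41

left sensor world pos  = (9, -7); dL² = 265
right sensor world pos = (7, -7); dR² = 205
sL = 60/265 = 12/53
sR = 60/205 = 12/41
mL = 1/2·sL + -1/2·sR = -72/2173
mR = 0·sL + 1·sR = 12/41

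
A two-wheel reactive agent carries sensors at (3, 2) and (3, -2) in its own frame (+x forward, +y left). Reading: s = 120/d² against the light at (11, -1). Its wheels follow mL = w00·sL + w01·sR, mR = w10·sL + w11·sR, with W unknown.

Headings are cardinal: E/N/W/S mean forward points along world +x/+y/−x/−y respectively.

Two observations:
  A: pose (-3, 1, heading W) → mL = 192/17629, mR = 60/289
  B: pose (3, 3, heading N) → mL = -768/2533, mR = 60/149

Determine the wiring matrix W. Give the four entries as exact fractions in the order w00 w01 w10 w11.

1/2 -1/2 1/2 0

obs A: pose=(-3,1,W) → sL=120/289, sR=24/61, mL=192/17629, mR=60/289
obs B: pose=(3,3,N) → sL=120/149, sR=24/17, mL=-768/2533, mR=60/149
sensor matrix S = [[120/289, 24/61], [120/149, 24/17]]; det S = 12026880/44654257
solve [mL_A; mL_B] = S·[w00; w01] and [mR_A; mR_B] = S·[w10; w11]:
  w00 = 1/2, w01 = -1/2, w10 = 1/2, w11 = 0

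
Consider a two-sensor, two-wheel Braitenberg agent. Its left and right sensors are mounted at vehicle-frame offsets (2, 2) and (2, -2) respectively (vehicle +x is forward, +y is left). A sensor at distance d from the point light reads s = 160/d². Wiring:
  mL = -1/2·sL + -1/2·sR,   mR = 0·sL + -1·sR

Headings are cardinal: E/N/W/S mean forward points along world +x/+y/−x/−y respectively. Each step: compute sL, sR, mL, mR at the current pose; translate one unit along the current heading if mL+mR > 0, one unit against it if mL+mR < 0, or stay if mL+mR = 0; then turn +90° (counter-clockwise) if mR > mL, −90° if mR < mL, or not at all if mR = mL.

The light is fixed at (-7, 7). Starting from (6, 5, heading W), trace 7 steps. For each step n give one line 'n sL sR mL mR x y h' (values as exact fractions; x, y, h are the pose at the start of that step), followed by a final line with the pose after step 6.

n=0: pose=(6,5,W); sL=160/137, sR=160/121; mL=-20640/16577, mR=-160/121; mL+mR=-42560/16577 → advance -1; mR−mL=-1280/16577 → turn -1·90°
n=1: pose=(7,5,N); sL=10/9, sR=5/8; mL=-125/144, mR=-5/8; mL+mR=-215/144 → advance -1; mR−mL=35/144 → turn +1·90°
n=2: pose=(7,4,W); sL=160/169, sR=32/29; mL=-5024/4901, mR=-32/29; mL+mR=-10432/4901 → advance -1; mR−mL=-384/4901 → turn -1·90°
n=3: pose=(8,4,N); sL=16/17, sR=16/29; mL=-368/493, mR=-16/29; mL+mR=-640/493 → advance -1; mR−mL=96/493 → turn +1·90°
n=4: pose=(8,3,W); sL=32/41, sR=160/173; mL=-6048/7093, mR=-160/173; mL+mR=-12608/7093 → advance -1; mR−mL=-512/7093 → turn -1·90°
n=5: pose=(9,3,N); sL=4/5, sR=20/41; mL=-132/205, mR=-20/41; mL+mR=-232/205 → advance -1; mR−mL=32/205 → turn +1·90°
n=6: pose=(9,2,W); sL=32/49, sR=32/41; mL=-1440/2009, mR=-32/41; mL+mR=-3008/2009 → advance -1; mR−mL=-128/2009 → turn -1·90°

0 160/137 160/121 -20640/16577 -160/121 6 5 W
1 10/9 5/8 -125/144 -5/8 7 5 N
2 160/169 32/29 -5024/4901 -32/29 7 4 W
3 16/17 16/29 -368/493 -16/29 8 4 N
4 32/41 160/173 -6048/7093 -160/173 8 3 W
5 4/5 20/41 -132/205 -20/41 9 3 N
6 32/49 32/41 -1440/2009 -32/41 9 2 W
final 10 2 N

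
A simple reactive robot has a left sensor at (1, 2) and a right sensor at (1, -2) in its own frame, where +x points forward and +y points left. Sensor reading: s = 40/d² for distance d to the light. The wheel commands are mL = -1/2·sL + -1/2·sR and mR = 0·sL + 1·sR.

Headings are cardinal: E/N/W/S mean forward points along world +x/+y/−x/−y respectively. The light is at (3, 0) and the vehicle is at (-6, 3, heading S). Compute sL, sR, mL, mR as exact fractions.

left sensor world pos  = (-4, 2); dL² = 53
right sensor world pos = (-8, 2); dR² = 125
sL = 40/53 = 40/53
sR = 40/125 = 8/25
mL = -1/2·sL + -1/2·sR = -712/1325
mR = 0·sL + 1·sR = 8/25

40/53 8/25 -712/1325 8/25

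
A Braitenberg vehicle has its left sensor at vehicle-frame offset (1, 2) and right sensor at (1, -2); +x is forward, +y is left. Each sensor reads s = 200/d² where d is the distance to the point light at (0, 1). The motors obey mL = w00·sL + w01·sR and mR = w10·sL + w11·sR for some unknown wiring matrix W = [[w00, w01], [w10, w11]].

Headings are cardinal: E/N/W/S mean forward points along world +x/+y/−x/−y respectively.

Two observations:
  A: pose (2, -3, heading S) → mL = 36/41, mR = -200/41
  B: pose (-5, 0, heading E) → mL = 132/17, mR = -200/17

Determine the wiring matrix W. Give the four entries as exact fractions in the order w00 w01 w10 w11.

obs A: pose=(2,-3,S) → sL=200/41, sR=8, mL=36/41, mR=-200/41
obs B: pose=(-5,0,E) → sL=200/17, sR=8, mL=132/17, mR=-200/17
sensor matrix S = [[200/41, 8], [200/17, 8]]; det S = -38400/697
solve [mL_A; mL_B] = S·[w00; w01] and [mR_A; mR_B] = S·[w10; w11]:
  w00 = 1, w01 = -1/2, w10 = -1, w11 = 0

1 -1/2 -1 0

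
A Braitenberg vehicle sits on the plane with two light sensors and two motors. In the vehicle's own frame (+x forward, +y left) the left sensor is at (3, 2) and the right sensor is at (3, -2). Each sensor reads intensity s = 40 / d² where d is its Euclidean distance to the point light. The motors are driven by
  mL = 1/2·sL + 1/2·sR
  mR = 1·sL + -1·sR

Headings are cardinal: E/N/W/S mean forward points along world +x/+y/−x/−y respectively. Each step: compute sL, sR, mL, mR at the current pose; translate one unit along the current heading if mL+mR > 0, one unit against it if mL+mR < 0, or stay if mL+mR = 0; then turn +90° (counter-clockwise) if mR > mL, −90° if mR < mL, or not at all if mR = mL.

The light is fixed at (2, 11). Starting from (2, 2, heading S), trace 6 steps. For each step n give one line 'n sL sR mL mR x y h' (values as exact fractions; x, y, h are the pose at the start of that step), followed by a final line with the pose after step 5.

n=0: pose=(2,2,S); sL=10/37, sR=10/37; mL=10/37, mR=0; mL+mR=10/37 → advance +1; mR−mL=-10/37 → turn -1·90°
n=1: pose=(2,1,W); sL=40/153, sR=40/73; mL=4520/11169, mR=-3200/11169; mL+mR=440/3723 → advance +1; mR−mL=-7720/11169 → turn -1·90°
n=2: pose=(1,1,N); sL=20/29, sR=4/5; mL=108/145, mR=-16/145; mL+mR=92/145 → advance +1; mR−mL=-124/145 → turn -1·90°
n=3: pose=(1,2,E); sL=40/53, sR=8/25; mL=712/1325, mR=576/1325; mL+mR=1288/1325 → advance +1; mR−mL=-136/1325 → turn -1·90°
n=4: pose=(2,2,S); sL=10/37, sR=10/37; mL=10/37, mR=0; mL+mR=10/37 → advance +1; mR−mL=-10/37 → turn -1·90°
n=5: pose=(2,1,W); sL=40/153, sR=40/73; mL=4520/11169, mR=-3200/11169; mL+mR=440/3723 → advance +1; mR−mL=-7720/11169 → turn -1·90°

0 10/37 10/37 10/37 0 2 2 S
1 40/153 40/73 4520/11169 -3200/11169 2 1 W
2 20/29 4/5 108/145 -16/145 1 1 N
3 40/53 8/25 712/1325 576/1325 1 2 E
4 10/37 10/37 10/37 0 2 2 S
5 40/153 40/73 4520/11169 -3200/11169 2 1 W
final 1 1 N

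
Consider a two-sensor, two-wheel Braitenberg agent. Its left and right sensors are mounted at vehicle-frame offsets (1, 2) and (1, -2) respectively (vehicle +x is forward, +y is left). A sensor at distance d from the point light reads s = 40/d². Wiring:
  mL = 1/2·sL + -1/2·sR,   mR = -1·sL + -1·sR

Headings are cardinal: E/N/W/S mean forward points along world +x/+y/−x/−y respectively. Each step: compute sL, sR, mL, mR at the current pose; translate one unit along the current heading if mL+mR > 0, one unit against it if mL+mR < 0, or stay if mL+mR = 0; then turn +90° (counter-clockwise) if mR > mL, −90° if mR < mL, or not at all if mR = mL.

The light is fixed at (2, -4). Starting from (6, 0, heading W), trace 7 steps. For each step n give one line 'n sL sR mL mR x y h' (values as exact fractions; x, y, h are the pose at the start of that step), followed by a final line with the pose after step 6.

0 40/13 8/9 128/117 -464/117 6 0 W
1 20/17 20/37 200/629 -1080/629 7 0 N
2 40/61 40/37 -480/2257 -3920/2257 7 -1 E
3 1 5 -2 -6 6 -1 S
4 40/13 8/9 128/117 -464/117 6 0 W
5 20/17 20/37 200/629 -1080/629 7 0 N
6 40/61 40/37 -480/2257 -3920/2257 7 -1 E
final 6 -1 S

n=0: pose=(6,0,W); sL=40/13, sR=8/9; mL=128/117, mR=-464/117; mL+mR=-112/39 → advance -1; mR−mL=-592/117 → turn -1·90°
n=1: pose=(7,0,N); sL=20/17, sR=20/37; mL=200/629, mR=-1080/629; mL+mR=-880/629 → advance -1; mR−mL=-1280/629 → turn -1·90°
n=2: pose=(7,-1,E); sL=40/61, sR=40/37; mL=-480/2257, mR=-3920/2257; mL+mR=-4400/2257 → advance -1; mR−mL=-3440/2257 → turn -1·90°
n=3: pose=(6,-1,S); sL=1, sR=5; mL=-2, mR=-6; mL+mR=-8 → advance -1; mR−mL=-4 → turn -1·90°
n=4: pose=(6,0,W); sL=40/13, sR=8/9; mL=128/117, mR=-464/117; mL+mR=-112/39 → advance -1; mR−mL=-592/117 → turn -1·90°
n=5: pose=(7,0,N); sL=20/17, sR=20/37; mL=200/629, mR=-1080/629; mL+mR=-880/629 → advance -1; mR−mL=-1280/629 → turn -1·90°
n=6: pose=(7,-1,E); sL=40/61, sR=40/37; mL=-480/2257, mR=-3920/2257; mL+mR=-4400/2257 → advance -1; mR−mL=-3440/2257 → turn -1·90°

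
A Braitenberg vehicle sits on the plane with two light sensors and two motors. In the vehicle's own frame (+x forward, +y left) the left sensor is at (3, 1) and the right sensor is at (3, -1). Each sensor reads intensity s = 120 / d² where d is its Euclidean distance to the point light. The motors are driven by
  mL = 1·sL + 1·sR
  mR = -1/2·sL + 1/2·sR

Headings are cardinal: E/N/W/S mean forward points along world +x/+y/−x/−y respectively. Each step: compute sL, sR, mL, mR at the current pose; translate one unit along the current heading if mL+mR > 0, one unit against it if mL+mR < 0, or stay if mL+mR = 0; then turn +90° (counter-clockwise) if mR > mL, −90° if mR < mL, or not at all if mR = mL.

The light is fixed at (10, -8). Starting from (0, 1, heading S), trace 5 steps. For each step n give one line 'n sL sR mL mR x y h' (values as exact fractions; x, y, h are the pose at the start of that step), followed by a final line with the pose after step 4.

n=0: pose=(0,1,S); sL=40/39, sR=120/157; mL=10960/6123, mR=-800/6123; mL+mR=10160/6123 → advance +1; mR−mL=-3920/2041 → turn -1·90°
n=1: pose=(0,0,W); sL=60/109, sR=12/25; mL=2808/2725, mR=-96/2725; mL+mR=2712/2725 → advance +1; mR−mL=-2904/2725 → turn -1·90°
n=2: pose=(-1,0,N); sL=24/53, sR=120/221; mL=11664/11713, mR=528/11713; mL+mR=12192/11713 → advance +1; mR−mL=-11136/11713 → turn -1·90°
n=3: pose=(-1,1,E); sL=30/41, sR=15/16; mL=1095/656, mR=135/1312; mL+mR=2325/1312 → advance +1; mR−mL=-2055/1312 → turn -1·90°
n=4: pose=(0,1,S); sL=40/39, sR=120/157; mL=10960/6123, mR=-800/6123; mL+mR=10160/6123 → advance +1; mR−mL=-3920/2041 → turn -1·90°

0 40/39 120/157 10960/6123 -800/6123 0 1 S
1 60/109 12/25 2808/2725 -96/2725 0 0 W
2 24/53 120/221 11664/11713 528/11713 -1 0 N
3 30/41 15/16 1095/656 135/1312 -1 1 E
4 40/39 120/157 10960/6123 -800/6123 0 1 S
final 0 0 W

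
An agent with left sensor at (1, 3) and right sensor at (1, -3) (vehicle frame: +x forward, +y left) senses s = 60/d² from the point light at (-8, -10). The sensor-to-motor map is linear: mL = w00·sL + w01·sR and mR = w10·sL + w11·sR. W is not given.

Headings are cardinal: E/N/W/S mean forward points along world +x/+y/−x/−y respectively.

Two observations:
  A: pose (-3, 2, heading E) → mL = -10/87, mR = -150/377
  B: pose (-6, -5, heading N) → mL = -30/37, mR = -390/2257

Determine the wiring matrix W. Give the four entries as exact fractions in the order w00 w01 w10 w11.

-1/2 0 1/2 -1

obs A: pose=(-3,2,E) → sL=20/87, sR=20/39, mL=-10/87, mR=-150/377
obs B: pose=(-6,-5,N) → sL=60/37, sR=60/61, mL=-30/37, mR=-390/2257
sensor matrix S = [[20/87, 20/39], [60/37, 60/61]]; det S = -515200/850889
solve [mL_A; mL_B] = S·[w00; w01] and [mR_A; mR_B] = S·[w10; w11]:
  w00 = -1/2, w01 = 0, w10 = 1/2, w11 = -1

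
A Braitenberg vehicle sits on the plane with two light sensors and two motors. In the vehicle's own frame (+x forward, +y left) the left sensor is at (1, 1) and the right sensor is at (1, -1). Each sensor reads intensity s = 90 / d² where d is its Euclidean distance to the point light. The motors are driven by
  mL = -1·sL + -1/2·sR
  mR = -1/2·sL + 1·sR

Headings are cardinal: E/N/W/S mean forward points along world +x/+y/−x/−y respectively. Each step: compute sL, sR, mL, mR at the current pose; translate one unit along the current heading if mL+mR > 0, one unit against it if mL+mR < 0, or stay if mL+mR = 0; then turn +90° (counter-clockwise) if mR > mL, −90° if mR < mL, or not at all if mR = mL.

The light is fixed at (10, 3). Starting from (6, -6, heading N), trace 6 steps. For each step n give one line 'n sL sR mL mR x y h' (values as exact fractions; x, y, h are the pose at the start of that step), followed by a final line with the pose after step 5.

n=0: pose=(6,-6,N); sL=90/89, sR=90/73; mL=-10575/6497, mR=4725/6497; mL+mR=-5850/6497 → advance -1; mR−mL=15300/6497 → turn +1·90°
n=1: pose=(6,-7,W); sL=45/73, sR=45/53; mL=-8055/7738, mR=4185/7738; mL+mR=-1935/3869 → advance -1; mR−mL=6120/3869 → turn +1·90°
n=2: pose=(7,-7,S); sL=18/25, sR=90/137; mL=-3591/3425, mR=1017/3425; mL+mR=-2574/3425 → advance -1; mR−mL=4608/3425 → turn +1·90°
n=3: pose=(7,-6,E); sL=45/34, sR=45/52; mL=-3105/1768, mR=45/221; mL+mR=-2745/1768 → advance -1; mR−mL=3465/1768 → turn +1·90°
n=4: pose=(6,-6,N); sL=90/89, sR=90/73; mL=-10575/6497, mR=4725/6497; mL+mR=-5850/6497 → advance -1; mR−mL=15300/6497 → turn +1·90°
n=5: pose=(6,-7,W); sL=45/73, sR=45/53; mL=-8055/7738, mR=4185/7738; mL+mR=-1935/3869 → advance -1; mR−mL=6120/3869 → turn +1·90°

0 90/89 90/73 -10575/6497 4725/6497 6 -6 N
1 45/73 45/53 -8055/7738 4185/7738 6 -7 W
2 18/25 90/137 -3591/3425 1017/3425 7 -7 S
3 45/34 45/52 -3105/1768 45/221 7 -6 E
4 90/89 90/73 -10575/6497 4725/6497 6 -6 N
5 45/73 45/53 -8055/7738 4185/7738 6 -7 W
final 7 -7 S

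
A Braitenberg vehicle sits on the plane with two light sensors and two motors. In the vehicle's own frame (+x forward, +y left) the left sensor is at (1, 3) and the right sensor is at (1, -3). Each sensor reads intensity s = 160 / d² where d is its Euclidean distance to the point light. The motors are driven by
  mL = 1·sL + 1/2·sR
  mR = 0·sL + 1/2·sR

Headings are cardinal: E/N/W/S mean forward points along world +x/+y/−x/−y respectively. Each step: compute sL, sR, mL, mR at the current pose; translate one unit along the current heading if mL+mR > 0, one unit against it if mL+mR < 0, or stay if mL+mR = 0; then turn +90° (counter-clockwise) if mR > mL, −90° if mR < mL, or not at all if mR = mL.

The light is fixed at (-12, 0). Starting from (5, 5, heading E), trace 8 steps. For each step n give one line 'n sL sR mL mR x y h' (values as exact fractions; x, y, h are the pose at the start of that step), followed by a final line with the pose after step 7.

n=0: pose=(5,5,E); sL=40/97, sR=20/41; mL=2610/3977, mR=10/41; mL+mR=3580/3977 → advance +1; mR−mL=-40/97 → turn -1·90°
n=1: pose=(6,5,S); sL=160/457, sR=160/241; mL=75120/110137, mR=80/241; mL+mR=111680/110137 → advance +1; mR−mL=-160/457 → turn -1·90°
n=2: pose=(6,4,W); sL=16/29, sR=80/169; mL=3864/4901, mR=40/169; mL+mR=5024/4901 → advance +1; mR−mL=-16/29 → turn -1·90°
n=3: pose=(5,4,N); sL=160/221, sR=32/85; mL=1008/1105, mR=16/85; mL+mR=1216/1105 → advance +1; mR−mL=-160/221 → turn -1·90°
n=4: pose=(5,5,E); sL=40/97, sR=20/41; mL=2610/3977, mR=10/41; mL+mR=3580/3977 → advance +1; mR−mL=-40/97 → turn -1·90°
n=5: pose=(6,5,S); sL=160/457, sR=160/241; mL=75120/110137, mR=80/241; mL+mR=111680/110137 → advance +1; mR−mL=-160/457 → turn -1·90°
n=6: pose=(6,4,W); sL=16/29, sR=80/169; mL=3864/4901, mR=40/169; mL+mR=5024/4901 → advance +1; mR−mL=-16/29 → turn -1·90°
n=7: pose=(5,4,N); sL=160/221, sR=32/85; mL=1008/1105, mR=16/85; mL+mR=1216/1105 → advance +1; mR−mL=-160/221 → turn -1·90°

0 40/97 20/41 2610/3977 10/41 5 5 E
1 160/457 160/241 75120/110137 80/241 6 5 S
2 16/29 80/169 3864/4901 40/169 6 4 W
3 160/221 32/85 1008/1105 16/85 5 4 N
4 40/97 20/41 2610/3977 10/41 5 5 E
5 160/457 160/241 75120/110137 80/241 6 5 S
6 16/29 80/169 3864/4901 40/169 6 4 W
7 160/221 32/85 1008/1105 16/85 5 4 N
final 5 5 E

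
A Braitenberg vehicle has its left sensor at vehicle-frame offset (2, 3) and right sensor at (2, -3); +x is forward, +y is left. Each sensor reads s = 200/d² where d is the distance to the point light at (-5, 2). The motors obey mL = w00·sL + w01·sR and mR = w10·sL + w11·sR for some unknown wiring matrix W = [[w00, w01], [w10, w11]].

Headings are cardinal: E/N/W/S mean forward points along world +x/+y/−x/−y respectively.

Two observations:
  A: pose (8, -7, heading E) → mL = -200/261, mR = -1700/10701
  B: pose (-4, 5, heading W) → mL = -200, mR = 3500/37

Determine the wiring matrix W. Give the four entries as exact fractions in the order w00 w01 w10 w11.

obs A: pose=(8,-7,E) → sL=200/261, sR=200/369, mL=-200/261, mR=-1700/10701
obs B: pose=(-4,5,W) → sL=200, sR=200/37, mL=-200, mR=3500/37
sensor matrix S = [[200/261, 200/369], [200, 200/37]]; det S = -13760000/131979
solve [mL_A; mL_B] = S·[w00; w01] and [mR_A; mR_B] = S·[w10; w11]:
  w00 = -1, w01 = 0, w10 = 1/2, w11 = -1

-1 0 1/2 -1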